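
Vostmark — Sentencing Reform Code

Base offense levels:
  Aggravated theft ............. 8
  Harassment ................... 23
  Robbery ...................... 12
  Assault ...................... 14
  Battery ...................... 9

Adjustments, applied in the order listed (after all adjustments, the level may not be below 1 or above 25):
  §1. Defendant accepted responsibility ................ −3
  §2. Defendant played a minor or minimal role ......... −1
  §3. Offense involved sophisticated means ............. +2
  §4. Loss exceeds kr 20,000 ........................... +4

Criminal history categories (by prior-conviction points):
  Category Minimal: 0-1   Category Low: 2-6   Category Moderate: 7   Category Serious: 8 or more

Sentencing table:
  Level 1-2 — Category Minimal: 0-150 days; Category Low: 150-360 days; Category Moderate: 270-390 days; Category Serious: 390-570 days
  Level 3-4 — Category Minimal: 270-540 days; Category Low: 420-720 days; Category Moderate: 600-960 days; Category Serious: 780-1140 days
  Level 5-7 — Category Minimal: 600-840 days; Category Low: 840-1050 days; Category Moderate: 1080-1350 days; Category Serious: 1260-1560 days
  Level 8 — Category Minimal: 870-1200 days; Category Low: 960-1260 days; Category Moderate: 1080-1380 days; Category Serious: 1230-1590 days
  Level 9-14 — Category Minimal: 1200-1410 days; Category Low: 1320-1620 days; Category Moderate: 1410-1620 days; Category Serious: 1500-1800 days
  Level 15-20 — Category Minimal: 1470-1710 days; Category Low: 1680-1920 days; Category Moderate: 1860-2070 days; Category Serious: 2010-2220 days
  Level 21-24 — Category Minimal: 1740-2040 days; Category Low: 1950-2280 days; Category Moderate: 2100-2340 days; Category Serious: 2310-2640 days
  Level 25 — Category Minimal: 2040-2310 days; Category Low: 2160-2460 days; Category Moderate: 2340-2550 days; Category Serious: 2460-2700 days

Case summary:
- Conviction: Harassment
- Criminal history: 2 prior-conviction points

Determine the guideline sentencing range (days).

1950-2280 days

Base offense level for harassment: 23.
Final offense level: 23.
Criminal history: 2 prior points → Category Low (2-6).
Level 23 falls in the 21-24 band.
Grid: Level 21-24 × Category Low = 1950-2280 days.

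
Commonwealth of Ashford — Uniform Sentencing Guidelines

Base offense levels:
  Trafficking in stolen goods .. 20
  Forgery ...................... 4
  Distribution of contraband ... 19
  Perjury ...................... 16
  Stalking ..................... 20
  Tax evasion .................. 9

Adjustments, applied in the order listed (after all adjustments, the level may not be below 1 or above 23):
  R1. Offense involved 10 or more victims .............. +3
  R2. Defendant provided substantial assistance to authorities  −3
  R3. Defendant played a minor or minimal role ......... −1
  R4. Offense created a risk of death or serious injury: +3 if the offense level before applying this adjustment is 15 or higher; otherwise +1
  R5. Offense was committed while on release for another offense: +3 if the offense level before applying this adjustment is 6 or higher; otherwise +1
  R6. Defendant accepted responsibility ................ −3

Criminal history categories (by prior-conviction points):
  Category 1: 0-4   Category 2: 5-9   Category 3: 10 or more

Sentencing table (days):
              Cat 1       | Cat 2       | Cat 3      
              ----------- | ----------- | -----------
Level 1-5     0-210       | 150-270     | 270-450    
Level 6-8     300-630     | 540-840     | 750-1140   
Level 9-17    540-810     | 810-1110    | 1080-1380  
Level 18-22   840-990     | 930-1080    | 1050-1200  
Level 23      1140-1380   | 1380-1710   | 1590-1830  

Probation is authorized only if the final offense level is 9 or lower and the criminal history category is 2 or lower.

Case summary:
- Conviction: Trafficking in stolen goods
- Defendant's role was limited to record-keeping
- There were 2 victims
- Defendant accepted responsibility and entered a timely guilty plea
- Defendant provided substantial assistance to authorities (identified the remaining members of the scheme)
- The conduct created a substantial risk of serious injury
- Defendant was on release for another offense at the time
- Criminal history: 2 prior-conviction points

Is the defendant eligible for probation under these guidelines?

Base offense level for trafficking in stolen goods: 20.
R1 does not apply.
R2 applies: 20 − 3 = 17.
R3 applies: 17 − 1 = 16.
R4 applies (level before this adjustment is 16 ≥ 15, so +3): 16 + 3 = 19.
R5 applies (level before this adjustment is 19 ≥ 6, so +3): 19 + 3 = 22.
R6 applies: 22 − 3 = 19.
Final offense level: 19.
Criminal history: 2 prior points → Category 1 (0-4).
Level 19 falls in the 18-22 band.
Grid: Level 18-22 × Category 1 = 840-990 days.
Probation check: level 19 > 9 and category 1 ≤ 2 → not eligible.

No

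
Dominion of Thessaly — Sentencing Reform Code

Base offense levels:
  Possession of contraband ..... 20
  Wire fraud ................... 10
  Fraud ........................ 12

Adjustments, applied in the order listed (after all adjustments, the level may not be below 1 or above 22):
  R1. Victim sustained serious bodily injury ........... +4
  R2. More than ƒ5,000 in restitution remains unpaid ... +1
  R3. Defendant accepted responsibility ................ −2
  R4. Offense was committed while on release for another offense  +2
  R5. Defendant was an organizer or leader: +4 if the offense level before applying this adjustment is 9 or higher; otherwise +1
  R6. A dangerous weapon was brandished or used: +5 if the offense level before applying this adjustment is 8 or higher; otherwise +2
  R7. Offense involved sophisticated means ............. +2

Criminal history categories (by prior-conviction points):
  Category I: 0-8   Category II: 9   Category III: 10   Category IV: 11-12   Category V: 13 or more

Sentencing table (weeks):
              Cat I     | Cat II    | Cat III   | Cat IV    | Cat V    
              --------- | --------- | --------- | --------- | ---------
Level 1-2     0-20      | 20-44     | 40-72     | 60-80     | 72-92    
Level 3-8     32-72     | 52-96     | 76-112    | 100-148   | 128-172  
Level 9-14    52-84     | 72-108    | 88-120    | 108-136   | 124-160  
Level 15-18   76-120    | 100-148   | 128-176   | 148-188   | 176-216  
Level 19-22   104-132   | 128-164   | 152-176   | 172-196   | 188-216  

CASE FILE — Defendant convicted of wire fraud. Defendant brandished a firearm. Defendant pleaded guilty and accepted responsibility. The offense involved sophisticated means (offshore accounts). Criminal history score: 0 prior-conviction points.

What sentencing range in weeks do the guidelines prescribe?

Base offense level for wire fraud: 10.
R1 does not apply.
R2 does not apply.
R3 applies: 10 − 2 = 8.
R4 does not apply.
R5 does not apply.
R6 applies (level before this adjustment is 8 ≥ 8, so +5): 8 + 5 = 13.
R7 applies: 13 + 2 = 15.
Final offense level: 15.
Criminal history: 0 prior points → Category I (0-8).
Level 15 falls in the 15-18 band.
Grid: Level 15-18 × Category I = 76-120 weeks.

76-120 weeks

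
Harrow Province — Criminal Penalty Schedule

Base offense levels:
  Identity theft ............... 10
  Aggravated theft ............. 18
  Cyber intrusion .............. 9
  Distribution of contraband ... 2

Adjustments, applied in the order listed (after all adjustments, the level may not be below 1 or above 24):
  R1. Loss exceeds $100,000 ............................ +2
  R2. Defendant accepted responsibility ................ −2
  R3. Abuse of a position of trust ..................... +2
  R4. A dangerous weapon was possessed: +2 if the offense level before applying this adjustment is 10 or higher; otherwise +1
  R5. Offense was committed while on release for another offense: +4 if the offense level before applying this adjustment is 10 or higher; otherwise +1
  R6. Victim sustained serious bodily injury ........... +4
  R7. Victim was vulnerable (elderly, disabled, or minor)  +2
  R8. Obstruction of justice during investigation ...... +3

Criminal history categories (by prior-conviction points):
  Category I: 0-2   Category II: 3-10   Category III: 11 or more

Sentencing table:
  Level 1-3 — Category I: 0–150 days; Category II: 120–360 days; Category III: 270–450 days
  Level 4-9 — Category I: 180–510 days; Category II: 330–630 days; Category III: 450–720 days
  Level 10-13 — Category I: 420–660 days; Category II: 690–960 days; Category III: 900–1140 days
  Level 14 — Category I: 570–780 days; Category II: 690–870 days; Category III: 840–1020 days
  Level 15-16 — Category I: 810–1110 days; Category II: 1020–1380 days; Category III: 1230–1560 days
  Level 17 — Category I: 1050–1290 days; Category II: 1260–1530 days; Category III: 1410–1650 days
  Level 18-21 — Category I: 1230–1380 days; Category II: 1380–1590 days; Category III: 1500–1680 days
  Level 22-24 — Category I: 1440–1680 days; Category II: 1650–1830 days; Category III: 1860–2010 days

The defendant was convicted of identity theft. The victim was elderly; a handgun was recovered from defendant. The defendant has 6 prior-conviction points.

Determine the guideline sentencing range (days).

690-870 days

Base offense level for identity theft: 10.
R1 does not apply.
R2 does not apply.
R4 applies (level before this adjustment is 10 ≥ 10, so +2): 10 + 2 = 12.
R6 does not apply.
R7 applies: 12 + 2 = 14.
Final offense level: 14.
Criminal history: 6 prior points → Category II (3-10).
Level 14 falls in the 14 band.
Grid: Level 14 × Category II = 690-870 days.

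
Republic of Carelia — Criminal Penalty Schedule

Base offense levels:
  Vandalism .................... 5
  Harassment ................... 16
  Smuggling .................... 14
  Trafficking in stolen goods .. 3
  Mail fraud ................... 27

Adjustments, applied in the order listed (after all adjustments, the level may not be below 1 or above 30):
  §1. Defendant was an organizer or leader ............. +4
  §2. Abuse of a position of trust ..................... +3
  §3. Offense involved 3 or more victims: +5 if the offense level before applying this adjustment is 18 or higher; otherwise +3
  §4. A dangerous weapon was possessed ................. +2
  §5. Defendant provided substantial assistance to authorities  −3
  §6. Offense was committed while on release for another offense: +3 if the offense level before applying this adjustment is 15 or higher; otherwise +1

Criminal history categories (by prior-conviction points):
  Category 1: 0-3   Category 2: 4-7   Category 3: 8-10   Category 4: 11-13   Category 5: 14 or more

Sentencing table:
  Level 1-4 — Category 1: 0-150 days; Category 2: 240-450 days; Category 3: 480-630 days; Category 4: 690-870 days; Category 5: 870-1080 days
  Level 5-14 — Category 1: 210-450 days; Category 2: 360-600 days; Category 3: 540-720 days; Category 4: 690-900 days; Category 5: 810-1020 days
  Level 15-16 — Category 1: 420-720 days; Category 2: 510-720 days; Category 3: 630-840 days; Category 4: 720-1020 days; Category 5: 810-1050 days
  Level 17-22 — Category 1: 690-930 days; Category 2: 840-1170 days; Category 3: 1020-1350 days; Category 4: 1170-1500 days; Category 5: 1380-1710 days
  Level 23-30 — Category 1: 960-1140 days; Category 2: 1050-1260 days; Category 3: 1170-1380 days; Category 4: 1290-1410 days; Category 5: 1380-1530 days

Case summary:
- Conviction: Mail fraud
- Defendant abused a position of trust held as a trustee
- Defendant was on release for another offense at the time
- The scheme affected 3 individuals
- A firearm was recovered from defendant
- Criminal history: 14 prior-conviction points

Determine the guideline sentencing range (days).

1380-1530 days

Base offense level for mail fraud: 27.
§2 applies: 27 + 3 = 30.
§3 applies (level before this adjustment is 30 ≥ 18, so +5): 30 + 5 = 35.
§4 applies: 35 + 2 = 37.
§5 does not apply.
§6 applies (level before this adjustment is 37 ≥ 15, so +3): 37 + 3 = 40.
Level 40 exceeds the maximum of 30; capped at 30.
Final offense level: 30.
Criminal history: 14 prior points → Category 5 (14+).
Level 30 falls in the 23-30 band.
Grid: Level 23-30 × Category 5 = 1380-1530 days.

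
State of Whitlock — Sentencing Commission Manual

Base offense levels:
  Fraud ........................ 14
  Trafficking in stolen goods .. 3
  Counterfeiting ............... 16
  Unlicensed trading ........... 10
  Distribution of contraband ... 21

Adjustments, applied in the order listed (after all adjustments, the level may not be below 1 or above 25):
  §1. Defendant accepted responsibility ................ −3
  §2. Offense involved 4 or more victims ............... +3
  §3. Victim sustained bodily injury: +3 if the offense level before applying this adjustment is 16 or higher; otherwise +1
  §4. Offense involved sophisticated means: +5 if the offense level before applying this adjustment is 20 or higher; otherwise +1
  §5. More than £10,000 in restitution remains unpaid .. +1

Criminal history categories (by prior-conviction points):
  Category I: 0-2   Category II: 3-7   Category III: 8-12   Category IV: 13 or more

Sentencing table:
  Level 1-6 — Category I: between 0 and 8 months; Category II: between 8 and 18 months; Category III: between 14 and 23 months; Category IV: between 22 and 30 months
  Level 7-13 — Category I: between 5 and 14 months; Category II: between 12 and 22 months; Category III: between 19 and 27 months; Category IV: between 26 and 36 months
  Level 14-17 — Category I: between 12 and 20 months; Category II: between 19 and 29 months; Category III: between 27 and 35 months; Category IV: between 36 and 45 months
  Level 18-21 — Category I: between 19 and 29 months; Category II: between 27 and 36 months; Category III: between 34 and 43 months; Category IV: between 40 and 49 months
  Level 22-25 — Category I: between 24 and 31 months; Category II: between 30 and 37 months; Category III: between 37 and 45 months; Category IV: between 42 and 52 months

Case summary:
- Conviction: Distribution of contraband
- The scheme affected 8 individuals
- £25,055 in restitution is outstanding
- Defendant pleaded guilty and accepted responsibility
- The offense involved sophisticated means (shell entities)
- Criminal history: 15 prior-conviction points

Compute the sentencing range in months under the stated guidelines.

42-52 months

Base offense level for distribution of contraband: 21.
§1 applies: 21 − 3 = 18.
§2 applies: 18 + 3 = 21.
§4 applies (level before this adjustment is 21 ≥ 20, so +5): 21 + 5 = 26.
§5 applies: 26 + 1 = 27.
Level 27 exceeds the maximum of 25; capped at 25.
Final offense level: 25.
Criminal history: 15 prior points → Category IV (13+).
Level 25 falls in the 22-25 band.
Grid: Level 22-25 × Category IV = 42-52 months.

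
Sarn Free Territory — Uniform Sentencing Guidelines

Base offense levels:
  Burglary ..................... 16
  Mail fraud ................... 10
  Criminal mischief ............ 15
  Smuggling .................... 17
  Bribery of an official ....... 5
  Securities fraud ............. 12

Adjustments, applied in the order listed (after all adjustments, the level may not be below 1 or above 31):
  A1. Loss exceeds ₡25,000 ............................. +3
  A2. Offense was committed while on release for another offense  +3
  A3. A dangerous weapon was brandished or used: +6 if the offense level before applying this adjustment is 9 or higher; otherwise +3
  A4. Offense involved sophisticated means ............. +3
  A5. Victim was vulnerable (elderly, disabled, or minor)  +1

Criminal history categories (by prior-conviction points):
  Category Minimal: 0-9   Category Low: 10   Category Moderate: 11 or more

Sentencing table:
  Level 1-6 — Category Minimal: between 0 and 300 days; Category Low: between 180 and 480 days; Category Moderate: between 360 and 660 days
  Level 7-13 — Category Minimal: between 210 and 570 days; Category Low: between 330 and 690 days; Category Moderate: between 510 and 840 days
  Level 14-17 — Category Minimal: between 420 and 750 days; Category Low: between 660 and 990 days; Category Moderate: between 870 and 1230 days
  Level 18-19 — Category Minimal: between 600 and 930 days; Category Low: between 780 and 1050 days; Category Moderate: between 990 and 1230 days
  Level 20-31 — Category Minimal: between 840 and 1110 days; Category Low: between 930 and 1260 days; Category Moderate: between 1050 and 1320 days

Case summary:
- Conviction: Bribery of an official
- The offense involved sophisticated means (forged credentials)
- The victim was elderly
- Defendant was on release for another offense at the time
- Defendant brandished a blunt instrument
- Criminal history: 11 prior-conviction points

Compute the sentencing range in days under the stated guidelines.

870-1230 days

Base offense level for bribery of an official: 5.
A1 does not apply.
A2 applies: 5 + 3 = 8.
A3 applies (level before this adjustment is 8 < 9, so +3): 8 + 3 = 11.
A4 applies: 11 + 3 = 14.
A5 applies: 14 + 1 = 15.
Final offense level: 15.
Criminal history: 11 prior points → Category Moderate (11+).
Level 15 falls in the 14-17 band.
Grid: Level 14-17 × Category Moderate = 870-1230 days.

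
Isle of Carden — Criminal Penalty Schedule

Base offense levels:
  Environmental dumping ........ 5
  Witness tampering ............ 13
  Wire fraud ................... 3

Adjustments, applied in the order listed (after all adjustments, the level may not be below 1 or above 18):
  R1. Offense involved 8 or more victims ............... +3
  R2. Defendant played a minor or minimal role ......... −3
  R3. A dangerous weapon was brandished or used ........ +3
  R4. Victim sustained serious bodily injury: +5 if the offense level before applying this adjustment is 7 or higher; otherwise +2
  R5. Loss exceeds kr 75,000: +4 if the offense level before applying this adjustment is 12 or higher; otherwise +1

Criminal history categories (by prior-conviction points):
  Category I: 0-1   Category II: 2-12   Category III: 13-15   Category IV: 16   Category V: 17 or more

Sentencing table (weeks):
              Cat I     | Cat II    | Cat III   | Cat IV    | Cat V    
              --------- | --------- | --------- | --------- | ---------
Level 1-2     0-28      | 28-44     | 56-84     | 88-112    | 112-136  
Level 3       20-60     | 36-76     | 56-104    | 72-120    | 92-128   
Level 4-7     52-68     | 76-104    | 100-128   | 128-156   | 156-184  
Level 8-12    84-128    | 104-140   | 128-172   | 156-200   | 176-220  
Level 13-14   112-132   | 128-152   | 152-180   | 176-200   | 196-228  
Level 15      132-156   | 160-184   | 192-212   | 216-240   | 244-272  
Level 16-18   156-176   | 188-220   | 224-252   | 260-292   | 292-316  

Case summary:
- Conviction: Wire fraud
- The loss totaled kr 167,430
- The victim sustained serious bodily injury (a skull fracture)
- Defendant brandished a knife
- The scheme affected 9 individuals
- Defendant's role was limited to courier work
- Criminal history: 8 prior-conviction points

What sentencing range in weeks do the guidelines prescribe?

Base offense level for wire fraud: 3.
R1 applies: 3 + 3 = 6.
R2 applies: 6 − 3 = 3.
R3 applies: 3 + 3 = 6.
R4 applies (level before this adjustment is 6 < 7, so +2): 6 + 2 = 8.
R5 applies (level before this adjustment is 8 < 12, so +1): 8 + 1 = 9.
Final offense level: 9.
Criminal history: 8 prior points → Category II (2-12).
Level 9 falls in the 8-12 band.
Grid: Level 8-12 × Category II = 104-140 weeks.

104-140 weeks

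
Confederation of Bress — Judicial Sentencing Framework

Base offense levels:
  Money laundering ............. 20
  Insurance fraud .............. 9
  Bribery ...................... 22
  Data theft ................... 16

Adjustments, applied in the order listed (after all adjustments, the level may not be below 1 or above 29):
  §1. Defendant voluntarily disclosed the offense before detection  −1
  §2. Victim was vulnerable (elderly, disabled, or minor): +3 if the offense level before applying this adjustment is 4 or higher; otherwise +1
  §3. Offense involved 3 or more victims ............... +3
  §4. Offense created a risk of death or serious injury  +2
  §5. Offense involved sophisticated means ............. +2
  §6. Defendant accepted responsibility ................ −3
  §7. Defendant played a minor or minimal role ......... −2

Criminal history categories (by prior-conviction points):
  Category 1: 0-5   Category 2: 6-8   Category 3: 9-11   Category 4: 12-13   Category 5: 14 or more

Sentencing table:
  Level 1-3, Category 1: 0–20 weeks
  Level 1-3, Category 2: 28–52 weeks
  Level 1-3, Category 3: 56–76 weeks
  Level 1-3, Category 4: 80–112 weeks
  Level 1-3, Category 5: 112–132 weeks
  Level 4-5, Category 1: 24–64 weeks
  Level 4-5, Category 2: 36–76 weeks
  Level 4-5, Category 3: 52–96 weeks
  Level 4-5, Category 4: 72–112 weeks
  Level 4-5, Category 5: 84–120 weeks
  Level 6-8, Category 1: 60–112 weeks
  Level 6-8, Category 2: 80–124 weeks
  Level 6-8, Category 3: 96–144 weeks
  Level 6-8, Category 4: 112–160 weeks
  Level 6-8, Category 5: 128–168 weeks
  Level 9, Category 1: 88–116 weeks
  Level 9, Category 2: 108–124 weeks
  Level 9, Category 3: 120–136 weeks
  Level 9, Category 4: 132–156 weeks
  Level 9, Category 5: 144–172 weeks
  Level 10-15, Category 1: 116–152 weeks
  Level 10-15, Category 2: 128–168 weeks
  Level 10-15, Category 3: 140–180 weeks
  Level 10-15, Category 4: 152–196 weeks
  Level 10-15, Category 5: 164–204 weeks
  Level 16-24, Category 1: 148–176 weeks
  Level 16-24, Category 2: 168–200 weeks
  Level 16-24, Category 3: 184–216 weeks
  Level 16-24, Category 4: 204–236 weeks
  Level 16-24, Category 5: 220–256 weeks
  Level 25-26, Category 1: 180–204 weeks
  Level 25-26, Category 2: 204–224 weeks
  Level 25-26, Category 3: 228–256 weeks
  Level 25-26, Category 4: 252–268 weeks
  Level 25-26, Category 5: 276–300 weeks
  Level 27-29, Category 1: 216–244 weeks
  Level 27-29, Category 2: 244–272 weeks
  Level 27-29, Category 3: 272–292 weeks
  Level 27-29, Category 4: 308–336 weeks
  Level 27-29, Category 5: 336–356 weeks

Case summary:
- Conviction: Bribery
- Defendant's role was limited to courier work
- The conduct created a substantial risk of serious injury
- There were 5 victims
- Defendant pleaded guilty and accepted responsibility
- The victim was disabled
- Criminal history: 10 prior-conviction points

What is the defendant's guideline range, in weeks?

Base offense level for bribery: 22.
§2 applies (level before this adjustment is 22 ≥ 4, so +3): 22 + 3 = 25.
§3 applies: 25 + 3 = 28.
§4 applies: 28 + 2 = 30.
§5 does not apply.
§6 applies: 30 − 3 = 27.
§7 applies: 27 − 2 = 25.
Final offense level: 25.
Criminal history: 10 prior points → Category 3 (9-11).
Level 25 falls in the 25-26 band.
Grid: Level 25-26 × Category 3 = 228-256 weeks.

228-256 weeks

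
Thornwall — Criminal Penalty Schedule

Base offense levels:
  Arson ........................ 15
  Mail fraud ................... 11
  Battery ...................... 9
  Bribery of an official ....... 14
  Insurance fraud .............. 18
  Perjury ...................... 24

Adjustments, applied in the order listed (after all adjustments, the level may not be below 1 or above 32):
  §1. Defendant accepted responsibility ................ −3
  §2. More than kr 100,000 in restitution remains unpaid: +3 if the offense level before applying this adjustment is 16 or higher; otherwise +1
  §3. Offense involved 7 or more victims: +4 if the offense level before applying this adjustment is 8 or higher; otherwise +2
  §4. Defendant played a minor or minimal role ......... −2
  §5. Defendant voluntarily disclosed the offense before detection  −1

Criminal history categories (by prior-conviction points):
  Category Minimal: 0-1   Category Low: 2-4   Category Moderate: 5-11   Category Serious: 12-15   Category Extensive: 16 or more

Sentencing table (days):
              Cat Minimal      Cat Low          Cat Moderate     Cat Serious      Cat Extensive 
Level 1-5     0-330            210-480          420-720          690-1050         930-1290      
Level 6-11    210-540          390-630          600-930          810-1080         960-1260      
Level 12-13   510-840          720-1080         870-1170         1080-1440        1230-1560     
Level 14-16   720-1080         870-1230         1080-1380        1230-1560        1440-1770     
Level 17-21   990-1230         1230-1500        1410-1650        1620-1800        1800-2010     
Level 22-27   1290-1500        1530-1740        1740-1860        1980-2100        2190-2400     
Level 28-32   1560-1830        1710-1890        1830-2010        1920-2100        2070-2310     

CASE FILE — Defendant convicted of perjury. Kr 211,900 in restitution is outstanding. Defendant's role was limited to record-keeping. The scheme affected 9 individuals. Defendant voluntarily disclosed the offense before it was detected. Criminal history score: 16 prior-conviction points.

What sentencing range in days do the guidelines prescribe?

2070-2310 days

Base offense level for perjury: 24.
§2 applies (level before this adjustment is 24 ≥ 16, so +3): 24 + 3 = 27.
§3 applies (level before this adjustment is 27 ≥ 8, so +4): 27 + 4 = 31.
§4 applies: 31 − 2 = 29.
§5 applies: 29 − 1 = 28.
Final offense level: 28.
Criminal history: 16 prior points → Category Extensive (16+).
Level 28 falls in the 28-32 band.
Grid: Level 28-32 × Category Extensive = 2070-2310 days.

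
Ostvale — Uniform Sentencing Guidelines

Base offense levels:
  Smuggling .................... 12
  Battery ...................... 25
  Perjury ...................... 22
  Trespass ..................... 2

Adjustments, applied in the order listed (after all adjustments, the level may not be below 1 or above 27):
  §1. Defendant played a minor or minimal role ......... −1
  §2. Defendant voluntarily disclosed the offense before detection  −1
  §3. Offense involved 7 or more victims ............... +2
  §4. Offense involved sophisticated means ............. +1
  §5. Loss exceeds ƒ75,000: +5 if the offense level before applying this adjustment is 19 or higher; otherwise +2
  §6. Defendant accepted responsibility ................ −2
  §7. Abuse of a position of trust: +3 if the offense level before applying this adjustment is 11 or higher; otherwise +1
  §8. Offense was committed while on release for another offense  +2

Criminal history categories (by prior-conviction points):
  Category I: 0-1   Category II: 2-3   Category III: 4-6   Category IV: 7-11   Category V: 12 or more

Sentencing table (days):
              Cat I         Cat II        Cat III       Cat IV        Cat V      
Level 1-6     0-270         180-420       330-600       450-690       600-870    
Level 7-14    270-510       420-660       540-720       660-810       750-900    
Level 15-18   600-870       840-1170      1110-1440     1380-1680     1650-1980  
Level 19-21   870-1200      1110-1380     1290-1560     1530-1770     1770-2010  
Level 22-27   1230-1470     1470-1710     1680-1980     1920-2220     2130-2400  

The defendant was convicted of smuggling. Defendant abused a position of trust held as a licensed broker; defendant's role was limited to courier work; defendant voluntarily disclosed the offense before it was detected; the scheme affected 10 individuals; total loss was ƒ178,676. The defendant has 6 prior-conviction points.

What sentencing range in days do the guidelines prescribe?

Base offense level for smuggling: 12.
§1 applies: 12 − 1 = 11.
§2 applies: 11 − 1 = 10.
§3 applies: 10 + 2 = 12.
§5 applies (level before this adjustment is 12 < 19, so +2): 12 + 2 = 14.
§6 does not apply.
§7 applies (level before this adjustment is 14 ≥ 11, so +3): 14 + 3 = 17.
Final offense level: 17.
Criminal history: 6 prior points → Category III (4-6).
Level 17 falls in the 15-18 band.
Grid: Level 15-18 × Category III = 1110-1440 days.

1110-1440 days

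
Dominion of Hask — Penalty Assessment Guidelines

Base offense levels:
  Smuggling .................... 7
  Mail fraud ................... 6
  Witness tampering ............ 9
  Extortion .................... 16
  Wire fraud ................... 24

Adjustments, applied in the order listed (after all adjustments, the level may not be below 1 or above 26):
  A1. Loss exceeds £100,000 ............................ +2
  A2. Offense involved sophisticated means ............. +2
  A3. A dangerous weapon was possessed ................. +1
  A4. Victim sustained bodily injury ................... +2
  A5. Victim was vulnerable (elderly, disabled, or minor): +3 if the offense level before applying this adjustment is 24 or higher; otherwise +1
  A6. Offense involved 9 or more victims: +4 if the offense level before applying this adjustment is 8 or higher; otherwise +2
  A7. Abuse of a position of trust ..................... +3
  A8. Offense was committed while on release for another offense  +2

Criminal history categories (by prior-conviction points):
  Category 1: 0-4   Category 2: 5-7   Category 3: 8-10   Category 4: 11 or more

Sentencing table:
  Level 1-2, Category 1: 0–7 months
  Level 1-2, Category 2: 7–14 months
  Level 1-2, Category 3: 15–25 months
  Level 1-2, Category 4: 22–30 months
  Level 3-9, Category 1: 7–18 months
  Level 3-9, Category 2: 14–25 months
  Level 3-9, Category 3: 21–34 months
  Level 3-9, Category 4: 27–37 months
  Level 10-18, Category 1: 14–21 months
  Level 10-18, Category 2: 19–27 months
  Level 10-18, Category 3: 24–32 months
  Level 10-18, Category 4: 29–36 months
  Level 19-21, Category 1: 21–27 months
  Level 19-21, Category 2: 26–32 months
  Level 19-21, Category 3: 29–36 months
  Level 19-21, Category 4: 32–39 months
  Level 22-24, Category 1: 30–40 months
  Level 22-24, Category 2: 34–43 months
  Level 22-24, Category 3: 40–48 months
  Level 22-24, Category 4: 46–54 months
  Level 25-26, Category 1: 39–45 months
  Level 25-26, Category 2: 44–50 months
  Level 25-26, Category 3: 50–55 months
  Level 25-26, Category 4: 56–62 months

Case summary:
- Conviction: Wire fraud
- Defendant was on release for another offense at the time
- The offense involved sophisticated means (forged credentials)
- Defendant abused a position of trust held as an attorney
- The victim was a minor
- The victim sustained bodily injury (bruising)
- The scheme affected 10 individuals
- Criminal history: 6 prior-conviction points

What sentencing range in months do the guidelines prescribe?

Base offense level for wire fraud: 24.
A1 does not apply.
A2 applies: 24 + 2 = 26.
A4 applies: 26 + 2 = 28.
A5 applies (level before this adjustment is 28 ≥ 24, so +3): 28 + 3 = 31.
A6 applies (level before this adjustment is 31 ≥ 8, so +4): 31 + 4 = 35.
A7 applies: 35 + 3 = 38.
A8 applies: 38 + 2 = 40.
Level 40 exceeds the maximum of 26; capped at 26.
Final offense level: 26.
Criminal history: 6 prior points → Category 2 (5-7).
Level 26 falls in the 25-26 band.
Grid: Level 25-26 × Category 2 = 44-50 months.

44-50 months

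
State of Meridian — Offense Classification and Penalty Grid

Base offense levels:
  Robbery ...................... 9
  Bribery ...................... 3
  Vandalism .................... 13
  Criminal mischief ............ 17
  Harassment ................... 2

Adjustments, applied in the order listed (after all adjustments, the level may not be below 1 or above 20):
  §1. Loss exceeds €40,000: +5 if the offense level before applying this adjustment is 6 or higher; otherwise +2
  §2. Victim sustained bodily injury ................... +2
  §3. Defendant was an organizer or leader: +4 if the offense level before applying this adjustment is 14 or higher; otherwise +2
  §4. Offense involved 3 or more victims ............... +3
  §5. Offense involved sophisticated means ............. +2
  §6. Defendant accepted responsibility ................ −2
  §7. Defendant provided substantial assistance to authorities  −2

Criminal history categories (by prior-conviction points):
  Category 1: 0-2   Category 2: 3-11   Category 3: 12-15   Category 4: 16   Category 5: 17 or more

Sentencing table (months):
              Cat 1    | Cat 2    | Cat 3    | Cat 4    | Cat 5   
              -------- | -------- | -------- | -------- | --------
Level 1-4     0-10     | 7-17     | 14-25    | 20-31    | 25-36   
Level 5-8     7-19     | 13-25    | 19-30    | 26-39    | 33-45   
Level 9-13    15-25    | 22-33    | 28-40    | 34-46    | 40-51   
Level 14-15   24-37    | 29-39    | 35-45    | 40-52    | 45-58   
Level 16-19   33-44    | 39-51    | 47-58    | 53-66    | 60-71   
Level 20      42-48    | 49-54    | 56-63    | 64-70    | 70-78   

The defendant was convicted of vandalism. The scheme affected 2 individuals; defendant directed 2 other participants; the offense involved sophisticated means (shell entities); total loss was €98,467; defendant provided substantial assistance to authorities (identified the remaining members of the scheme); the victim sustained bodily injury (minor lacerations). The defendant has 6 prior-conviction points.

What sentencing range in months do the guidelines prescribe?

Base offense level for vandalism: 13.
§1 applies (level before this adjustment is 13 ≥ 6, so +5): 13 + 5 = 18.
§2 applies: 18 + 2 = 20.
§3 applies (level before this adjustment is 20 ≥ 14, so +4): 20 + 4 = 24.
§5 applies: 24 + 2 = 26.
§7 applies: 26 − 2 = 24.
Level 24 exceeds the maximum of 20; capped at 20.
Final offense level: 20.
Criminal history: 6 prior points → Category 2 (3-11).
Level 20 falls in the 20 band.
Grid: Level 20 × Category 2 = 49-54 months.

49-54 months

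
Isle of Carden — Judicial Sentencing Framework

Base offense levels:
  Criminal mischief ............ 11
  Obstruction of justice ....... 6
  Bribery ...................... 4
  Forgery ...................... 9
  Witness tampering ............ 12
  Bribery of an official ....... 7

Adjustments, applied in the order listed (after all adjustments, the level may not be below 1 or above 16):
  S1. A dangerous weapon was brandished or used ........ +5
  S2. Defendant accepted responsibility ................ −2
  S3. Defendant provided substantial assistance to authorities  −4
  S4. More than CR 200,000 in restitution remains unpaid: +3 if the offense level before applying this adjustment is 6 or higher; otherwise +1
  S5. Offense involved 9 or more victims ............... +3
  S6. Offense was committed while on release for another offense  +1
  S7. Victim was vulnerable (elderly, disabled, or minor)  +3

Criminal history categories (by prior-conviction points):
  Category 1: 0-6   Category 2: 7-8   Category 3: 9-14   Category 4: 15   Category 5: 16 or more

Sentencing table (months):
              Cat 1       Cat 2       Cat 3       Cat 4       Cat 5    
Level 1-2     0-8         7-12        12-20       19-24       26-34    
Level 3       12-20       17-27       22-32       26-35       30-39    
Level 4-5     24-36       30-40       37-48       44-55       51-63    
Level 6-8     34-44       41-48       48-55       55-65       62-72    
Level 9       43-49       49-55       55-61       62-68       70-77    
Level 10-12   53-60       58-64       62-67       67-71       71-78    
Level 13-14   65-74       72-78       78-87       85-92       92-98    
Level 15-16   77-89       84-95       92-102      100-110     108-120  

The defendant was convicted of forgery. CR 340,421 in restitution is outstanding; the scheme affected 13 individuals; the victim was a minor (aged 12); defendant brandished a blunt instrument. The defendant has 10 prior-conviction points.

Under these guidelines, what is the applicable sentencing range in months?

92-102 months

Base offense level for forgery: 9.
S1 applies: 9 + 5 = 14.
S2 does not apply.
S4 applies (level before this adjustment is 14 ≥ 6, so +3): 14 + 3 = 17.
S5 applies: 17 + 3 = 20.
S7 applies: 20 + 3 = 23.
Level 23 exceeds the maximum of 16; capped at 16.
Final offense level: 16.
Criminal history: 10 prior points → Category 3 (9-14).
Level 16 falls in the 15-16 band.
Grid: Level 15-16 × Category 3 = 92-102 months.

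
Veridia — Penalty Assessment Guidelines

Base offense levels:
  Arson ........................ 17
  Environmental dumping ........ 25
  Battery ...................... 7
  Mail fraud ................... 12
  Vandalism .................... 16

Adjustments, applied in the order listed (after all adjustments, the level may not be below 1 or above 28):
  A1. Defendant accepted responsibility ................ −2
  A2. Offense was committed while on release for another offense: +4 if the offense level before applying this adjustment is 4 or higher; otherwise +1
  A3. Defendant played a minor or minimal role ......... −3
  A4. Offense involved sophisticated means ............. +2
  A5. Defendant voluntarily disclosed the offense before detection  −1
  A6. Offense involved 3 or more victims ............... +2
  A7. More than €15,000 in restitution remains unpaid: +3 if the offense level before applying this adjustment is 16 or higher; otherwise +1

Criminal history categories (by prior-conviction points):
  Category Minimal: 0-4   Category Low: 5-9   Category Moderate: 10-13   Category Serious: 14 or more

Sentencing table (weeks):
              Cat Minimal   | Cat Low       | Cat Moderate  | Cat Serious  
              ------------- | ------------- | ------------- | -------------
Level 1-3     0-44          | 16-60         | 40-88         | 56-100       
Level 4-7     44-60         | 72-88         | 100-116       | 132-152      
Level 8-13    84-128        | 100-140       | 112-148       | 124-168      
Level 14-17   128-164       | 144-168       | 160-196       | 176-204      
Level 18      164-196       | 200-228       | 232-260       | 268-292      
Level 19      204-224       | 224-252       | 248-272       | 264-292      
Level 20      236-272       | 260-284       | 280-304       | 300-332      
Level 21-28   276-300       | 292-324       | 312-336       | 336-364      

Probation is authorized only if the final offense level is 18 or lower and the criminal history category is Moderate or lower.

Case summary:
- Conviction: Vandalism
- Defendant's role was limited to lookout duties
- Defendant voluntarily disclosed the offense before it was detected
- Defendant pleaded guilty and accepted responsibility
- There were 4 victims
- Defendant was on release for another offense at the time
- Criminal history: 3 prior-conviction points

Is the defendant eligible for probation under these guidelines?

Yes

Base offense level for vandalism: 16.
A1 applies: 16 − 2 = 14.
A2 applies (level before this adjustment is 14 ≥ 4, so +4): 14 + 4 = 18.
A3 applies: 18 − 3 = 15.
A4 does not apply.
A5 applies: 15 − 1 = 14.
A6 applies: 14 + 2 = 16.
Final offense level: 16.
Criminal history: 3 prior points → Category Minimal (0-4).
Level 16 falls in the 14-17 band.
Grid: Level 14-17 × Category Minimal = 128-164 weeks.
Probation check: level 16 ≤ 18 and category Minimal ≤ Moderate → eligible.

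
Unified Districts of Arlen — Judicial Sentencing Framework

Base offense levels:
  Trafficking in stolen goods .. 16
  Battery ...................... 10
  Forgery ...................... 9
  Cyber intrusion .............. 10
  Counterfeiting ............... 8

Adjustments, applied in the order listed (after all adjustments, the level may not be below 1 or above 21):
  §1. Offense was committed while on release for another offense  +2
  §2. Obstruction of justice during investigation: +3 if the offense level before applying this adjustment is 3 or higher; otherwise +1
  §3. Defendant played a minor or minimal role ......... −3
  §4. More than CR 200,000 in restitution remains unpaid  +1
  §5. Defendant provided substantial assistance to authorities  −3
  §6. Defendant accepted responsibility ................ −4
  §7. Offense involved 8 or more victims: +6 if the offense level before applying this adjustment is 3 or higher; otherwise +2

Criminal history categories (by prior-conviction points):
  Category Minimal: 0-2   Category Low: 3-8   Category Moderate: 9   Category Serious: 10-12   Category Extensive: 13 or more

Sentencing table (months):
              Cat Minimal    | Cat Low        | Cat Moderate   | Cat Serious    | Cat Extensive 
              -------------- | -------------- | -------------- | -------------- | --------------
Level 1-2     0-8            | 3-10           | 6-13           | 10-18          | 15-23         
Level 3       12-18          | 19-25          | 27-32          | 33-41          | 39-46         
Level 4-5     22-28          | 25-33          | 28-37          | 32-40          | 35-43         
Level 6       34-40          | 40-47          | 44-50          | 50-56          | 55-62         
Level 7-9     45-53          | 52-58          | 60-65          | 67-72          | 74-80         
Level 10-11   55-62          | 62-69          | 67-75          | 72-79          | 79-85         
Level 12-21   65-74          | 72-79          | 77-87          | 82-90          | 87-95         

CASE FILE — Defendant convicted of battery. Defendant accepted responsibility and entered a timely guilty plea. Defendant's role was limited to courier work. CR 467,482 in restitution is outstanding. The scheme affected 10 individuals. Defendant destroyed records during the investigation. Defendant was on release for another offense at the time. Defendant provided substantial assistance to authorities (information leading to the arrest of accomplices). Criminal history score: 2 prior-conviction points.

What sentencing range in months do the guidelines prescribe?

Base offense level for battery: 10.
§1 applies: 10 + 2 = 12.
§2 applies (level before this adjustment is 12 ≥ 3, so +3): 12 + 3 = 15.
§3 applies: 15 − 3 = 12.
§4 applies: 12 + 1 = 13.
§5 applies: 13 − 3 = 10.
§6 applies: 10 − 4 = 6.
§7 applies (level before this adjustment is 6 ≥ 3, so +6): 6 + 6 = 12.
Final offense level: 12.
Criminal history: 2 prior points → Category Minimal (0-2).
Level 12 falls in the 12-21 band.
Grid: Level 12-21 × Category Minimal = 65-74 months.

65-74 months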